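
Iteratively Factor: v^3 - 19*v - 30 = (v + 3)*(v^2 - 3*v - 10) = (v - 5)*(v + 3)*(v + 2)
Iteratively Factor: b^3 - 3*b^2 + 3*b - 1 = (b - 1)*(b^2 - 2*b + 1) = (b - 1)^2*(b - 1)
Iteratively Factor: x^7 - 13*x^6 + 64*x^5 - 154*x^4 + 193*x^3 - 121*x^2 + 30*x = (x - 2)*(x^6 - 11*x^5 + 42*x^4 - 70*x^3 + 53*x^2 - 15*x) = (x - 2)*(x - 1)*(x^5 - 10*x^4 + 32*x^3 - 38*x^2 + 15*x) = (x - 2)*(x - 1)^2*(x^4 - 9*x^3 + 23*x^2 - 15*x) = (x - 2)*(x - 1)^3*(x^3 - 8*x^2 + 15*x) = (x - 3)*(x - 2)*(x - 1)^3*(x^2 - 5*x) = (x - 5)*(x - 3)*(x - 2)*(x - 1)^3*(x)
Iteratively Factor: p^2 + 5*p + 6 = (p + 3)*(p + 2)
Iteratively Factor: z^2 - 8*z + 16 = (z - 4)*(z - 4)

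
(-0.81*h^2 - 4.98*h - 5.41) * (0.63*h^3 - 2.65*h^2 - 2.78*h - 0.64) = -0.5103*h^5 - 0.9909*h^4 + 12.0405*h^3 + 28.6993*h^2 + 18.227*h + 3.4624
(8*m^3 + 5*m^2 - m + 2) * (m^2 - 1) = 8*m^5 + 5*m^4 - 9*m^3 - 3*m^2 + m - 2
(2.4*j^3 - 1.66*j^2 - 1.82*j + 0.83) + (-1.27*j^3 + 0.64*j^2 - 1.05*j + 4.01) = 1.13*j^3 - 1.02*j^2 - 2.87*j + 4.84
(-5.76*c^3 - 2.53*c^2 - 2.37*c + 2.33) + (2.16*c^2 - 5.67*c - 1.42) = -5.76*c^3 - 0.37*c^2 - 8.04*c + 0.91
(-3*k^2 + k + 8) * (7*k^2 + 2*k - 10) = -21*k^4 + k^3 + 88*k^2 + 6*k - 80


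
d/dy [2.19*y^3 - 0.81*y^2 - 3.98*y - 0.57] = 6.57*y^2 - 1.62*y - 3.98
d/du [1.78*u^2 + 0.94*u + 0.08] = 3.56*u + 0.94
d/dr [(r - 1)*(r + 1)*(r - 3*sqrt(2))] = 3*r^2 - 6*sqrt(2)*r - 1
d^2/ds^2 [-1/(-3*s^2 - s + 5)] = 2*(-9*s^2 - 3*s + (6*s + 1)^2 + 15)/(3*s^2 + s - 5)^3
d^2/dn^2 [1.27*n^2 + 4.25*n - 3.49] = 2.54000000000000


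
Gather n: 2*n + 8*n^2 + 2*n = 8*n^2 + 4*n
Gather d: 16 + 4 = 20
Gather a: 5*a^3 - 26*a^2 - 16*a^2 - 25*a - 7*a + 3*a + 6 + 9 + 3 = 5*a^3 - 42*a^2 - 29*a + 18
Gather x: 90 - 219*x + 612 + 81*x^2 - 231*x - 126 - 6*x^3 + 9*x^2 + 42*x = -6*x^3 + 90*x^2 - 408*x + 576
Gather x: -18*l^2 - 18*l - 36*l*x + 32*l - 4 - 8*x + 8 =-18*l^2 + 14*l + x*(-36*l - 8) + 4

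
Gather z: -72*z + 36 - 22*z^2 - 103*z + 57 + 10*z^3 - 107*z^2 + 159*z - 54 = 10*z^3 - 129*z^2 - 16*z + 39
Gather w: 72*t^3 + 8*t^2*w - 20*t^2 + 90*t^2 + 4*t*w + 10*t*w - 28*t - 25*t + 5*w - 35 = 72*t^3 + 70*t^2 - 53*t + w*(8*t^2 + 14*t + 5) - 35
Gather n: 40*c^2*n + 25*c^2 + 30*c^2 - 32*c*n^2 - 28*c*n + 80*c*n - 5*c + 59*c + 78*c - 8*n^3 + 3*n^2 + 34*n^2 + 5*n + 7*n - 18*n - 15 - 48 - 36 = 55*c^2 + 132*c - 8*n^3 + n^2*(37 - 32*c) + n*(40*c^2 + 52*c - 6) - 99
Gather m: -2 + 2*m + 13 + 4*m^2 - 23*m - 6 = 4*m^2 - 21*m + 5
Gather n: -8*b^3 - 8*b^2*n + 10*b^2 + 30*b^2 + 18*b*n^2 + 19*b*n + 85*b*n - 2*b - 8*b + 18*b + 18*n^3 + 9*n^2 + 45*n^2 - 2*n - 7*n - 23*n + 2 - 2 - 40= -8*b^3 + 40*b^2 + 8*b + 18*n^3 + n^2*(18*b + 54) + n*(-8*b^2 + 104*b - 32) - 40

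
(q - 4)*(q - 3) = q^2 - 7*q + 12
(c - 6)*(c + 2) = c^2 - 4*c - 12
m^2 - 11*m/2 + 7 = (m - 7/2)*(m - 2)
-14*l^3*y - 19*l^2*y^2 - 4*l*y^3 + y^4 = y*(-7*l + y)*(l + y)*(2*l + y)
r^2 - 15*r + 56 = (r - 8)*(r - 7)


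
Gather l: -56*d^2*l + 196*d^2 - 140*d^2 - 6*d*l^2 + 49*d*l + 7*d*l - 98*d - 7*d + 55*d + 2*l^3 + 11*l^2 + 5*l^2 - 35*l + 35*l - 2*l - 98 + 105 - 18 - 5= 56*d^2 - 50*d + 2*l^3 + l^2*(16 - 6*d) + l*(-56*d^2 + 56*d - 2) - 16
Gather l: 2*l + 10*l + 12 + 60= 12*l + 72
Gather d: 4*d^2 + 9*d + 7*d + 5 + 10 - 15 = 4*d^2 + 16*d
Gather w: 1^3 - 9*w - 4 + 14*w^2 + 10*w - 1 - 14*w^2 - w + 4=0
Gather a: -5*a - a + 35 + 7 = 42 - 6*a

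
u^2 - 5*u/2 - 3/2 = (u - 3)*(u + 1/2)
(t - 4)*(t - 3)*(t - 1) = t^3 - 8*t^2 + 19*t - 12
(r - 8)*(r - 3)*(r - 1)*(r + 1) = r^4 - 11*r^3 + 23*r^2 + 11*r - 24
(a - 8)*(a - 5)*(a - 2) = a^3 - 15*a^2 + 66*a - 80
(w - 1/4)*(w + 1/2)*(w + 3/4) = w^3 + w^2 + w/16 - 3/32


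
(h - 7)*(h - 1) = h^2 - 8*h + 7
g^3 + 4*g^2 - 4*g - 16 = (g - 2)*(g + 2)*(g + 4)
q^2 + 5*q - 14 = (q - 2)*(q + 7)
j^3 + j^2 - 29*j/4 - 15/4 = (j - 5/2)*(j + 1/2)*(j + 3)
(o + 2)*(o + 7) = o^2 + 9*o + 14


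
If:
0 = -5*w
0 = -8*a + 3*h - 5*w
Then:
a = 3*h/8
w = 0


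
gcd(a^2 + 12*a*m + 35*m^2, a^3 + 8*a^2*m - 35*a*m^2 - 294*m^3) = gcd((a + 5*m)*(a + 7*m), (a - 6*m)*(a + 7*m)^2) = a + 7*m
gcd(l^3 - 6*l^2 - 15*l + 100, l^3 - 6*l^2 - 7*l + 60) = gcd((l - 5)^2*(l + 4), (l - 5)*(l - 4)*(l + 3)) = l - 5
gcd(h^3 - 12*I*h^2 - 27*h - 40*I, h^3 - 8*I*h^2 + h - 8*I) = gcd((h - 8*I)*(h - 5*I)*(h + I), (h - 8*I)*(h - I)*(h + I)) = h^2 - 7*I*h + 8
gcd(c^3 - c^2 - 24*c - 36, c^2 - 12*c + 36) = c - 6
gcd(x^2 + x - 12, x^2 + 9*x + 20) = x + 4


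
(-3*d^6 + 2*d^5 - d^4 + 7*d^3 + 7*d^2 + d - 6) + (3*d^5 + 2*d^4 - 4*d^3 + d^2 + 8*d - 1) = -3*d^6 + 5*d^5 + d^4 + 3*d^3 + 8*d^2 + 9*d - 7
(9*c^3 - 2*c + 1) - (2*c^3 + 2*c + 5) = 7*c^3 - 4*c - 4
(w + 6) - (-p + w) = p + 6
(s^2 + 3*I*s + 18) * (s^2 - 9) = s^4 + 3*I*s^3 + 9*s^2 - 27*I*s - 162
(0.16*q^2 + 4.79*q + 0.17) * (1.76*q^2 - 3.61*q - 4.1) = 0.2816*q^4 + 7.8528*q^3 - 17.6487*q^2 - 20.2527*q - 0.697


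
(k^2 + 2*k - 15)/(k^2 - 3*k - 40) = (k - 3)/(k - 8)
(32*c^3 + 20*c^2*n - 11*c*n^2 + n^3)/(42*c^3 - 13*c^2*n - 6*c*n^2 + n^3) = (32*c^3 + 20*c^2*n - 11*c*n^2 + n^3)/(42*c^3 - 13*c^2*n - 6*c*n^2 + n^3)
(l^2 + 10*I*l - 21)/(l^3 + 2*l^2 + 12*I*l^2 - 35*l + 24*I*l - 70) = (l + 3*I)/(l^2 + l*(2 + 5*I) + 10*I)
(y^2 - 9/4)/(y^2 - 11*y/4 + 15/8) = 2*(2*y + 3)/(4*y - 5)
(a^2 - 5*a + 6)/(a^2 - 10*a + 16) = (a - 3)/(a - 8)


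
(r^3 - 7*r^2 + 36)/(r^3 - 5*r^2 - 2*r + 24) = (r - 6)/(r - 4)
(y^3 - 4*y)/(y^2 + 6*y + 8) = y*(y - 2)/(y + 4)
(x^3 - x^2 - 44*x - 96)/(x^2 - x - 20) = (x^2 - 5*x - 24)/(x - 5)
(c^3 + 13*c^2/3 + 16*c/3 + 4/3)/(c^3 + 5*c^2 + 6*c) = (3*c^2 + 7*c + 2)/(3*c*(c + 3))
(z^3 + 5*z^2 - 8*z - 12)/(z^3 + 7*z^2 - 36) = (z + 1)/(z + 3)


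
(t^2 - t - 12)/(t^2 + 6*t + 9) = (t - 4)/(t + 3)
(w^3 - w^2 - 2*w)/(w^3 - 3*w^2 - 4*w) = (w - 2)/(w - 4)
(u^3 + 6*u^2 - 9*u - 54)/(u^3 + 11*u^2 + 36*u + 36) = (u - 3)/(u + 2)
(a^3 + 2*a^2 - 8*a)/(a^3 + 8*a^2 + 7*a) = (a^2 + 2*a - 8)/(a^2 + 8*a + 7)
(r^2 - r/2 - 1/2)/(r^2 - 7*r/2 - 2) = (r - 1)/(r - 4)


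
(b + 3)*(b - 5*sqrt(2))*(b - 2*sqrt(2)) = b^3 - 7*sqrt(2)*b^2 + 3*b^2 - 21*sqrt(2)*b + 20*b + 60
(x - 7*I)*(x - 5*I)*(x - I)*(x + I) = x^4 - 12*I*x^3 - 34*x^2 - 12*I*x - 35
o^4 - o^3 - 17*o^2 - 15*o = o*(o - 5)*(o + 1)*(o + 3)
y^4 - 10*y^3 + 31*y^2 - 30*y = y*(y - 5)*(y - 3)*(y - 2)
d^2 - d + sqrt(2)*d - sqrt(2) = (d - 1)*(d + sqrt(2))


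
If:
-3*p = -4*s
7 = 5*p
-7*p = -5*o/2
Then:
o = 98/25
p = 7/5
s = 21/20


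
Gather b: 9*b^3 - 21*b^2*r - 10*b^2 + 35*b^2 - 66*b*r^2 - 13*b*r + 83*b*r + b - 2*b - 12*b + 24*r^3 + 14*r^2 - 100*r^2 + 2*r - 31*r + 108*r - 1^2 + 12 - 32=9*b^3 + b^2*(25 - 21*r) + b*(-66*r^2 + 70*r - 13) + 24*r^3 - 86*r^2 + 79*r - 21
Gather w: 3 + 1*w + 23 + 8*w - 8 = 9*w + 18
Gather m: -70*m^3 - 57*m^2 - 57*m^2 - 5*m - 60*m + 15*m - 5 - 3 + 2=-70*m^3 - 114*m^2 - 50*m - 6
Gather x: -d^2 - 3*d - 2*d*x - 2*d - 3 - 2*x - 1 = -d^2 - 5*d + x*(-2*d - 2) - 4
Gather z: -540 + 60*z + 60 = 60*z - 480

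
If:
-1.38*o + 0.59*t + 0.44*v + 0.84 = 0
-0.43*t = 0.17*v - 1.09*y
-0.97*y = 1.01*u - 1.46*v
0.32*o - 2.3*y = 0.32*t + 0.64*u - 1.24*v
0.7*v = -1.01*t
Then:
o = 0.60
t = 0.18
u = -0.41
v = -0.26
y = 0.03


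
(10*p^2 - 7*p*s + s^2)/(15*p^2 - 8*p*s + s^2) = (2*p - s)/(3*p - s)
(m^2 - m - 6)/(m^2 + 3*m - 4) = (m^2 - m - 6)/(m^2 + 3*m - 4)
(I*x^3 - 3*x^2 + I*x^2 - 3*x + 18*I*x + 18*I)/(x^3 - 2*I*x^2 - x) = (I*x^3 + x^2*(-3 + I) + x*(-3 + 18*I) + 18*I)/(x^3 - 2*I*x^2 - x)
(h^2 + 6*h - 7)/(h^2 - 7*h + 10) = (h^2 + 6*h - 7)/(h^2 - 7*h + 10)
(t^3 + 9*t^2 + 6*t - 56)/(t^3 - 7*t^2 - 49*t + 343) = (t^2 + 2*t - 8)/(t^2 - 14*t + 49)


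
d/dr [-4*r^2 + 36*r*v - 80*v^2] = -8*r + 36*v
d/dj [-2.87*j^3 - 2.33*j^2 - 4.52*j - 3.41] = -8.61*j^2 - 4.66*j - 4.52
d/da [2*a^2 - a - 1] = 4*a - 1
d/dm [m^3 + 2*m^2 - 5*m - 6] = 3*m^2 + 4*m - 5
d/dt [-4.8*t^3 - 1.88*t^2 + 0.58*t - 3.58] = -14.4*t^2 - 3.76*t + 0.58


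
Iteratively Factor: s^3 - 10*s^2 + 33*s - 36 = (s - 4)*(s^2 - 6*s + 9) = (s - 4)*(s - 3)*(s - 3)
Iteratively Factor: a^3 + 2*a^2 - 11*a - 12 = (a + 4)*(a^2 - 2*a - 3) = (a - 3)*(a + 4)*(a + 1)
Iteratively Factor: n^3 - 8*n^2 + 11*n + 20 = (n - 4)*(n^2 - 4*n - 5) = (n - 5)*(n - 4)*(n + 1)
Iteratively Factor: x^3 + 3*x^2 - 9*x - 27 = (x + 3)*(x^2 - 9) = (x + 3)^2*(x - 3)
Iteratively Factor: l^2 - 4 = (l + 2)*(l - 2)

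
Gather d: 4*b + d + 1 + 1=4*b + d + 2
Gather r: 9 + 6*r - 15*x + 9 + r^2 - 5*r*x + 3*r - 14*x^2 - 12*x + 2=r^2 + r*(9 - 5*x) - 14*x^2 - 27*x + 20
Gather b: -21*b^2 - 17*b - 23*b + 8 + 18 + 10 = -21*b^2 - 40*b + 36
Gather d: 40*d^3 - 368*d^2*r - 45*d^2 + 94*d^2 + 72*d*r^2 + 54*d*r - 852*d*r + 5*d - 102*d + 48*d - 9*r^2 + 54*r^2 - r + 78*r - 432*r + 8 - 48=40*d^3 + d^2*(49 - 368*r) + d*(72*r^2 - 798*r - 49) + 45*r^2 - 355*r - 40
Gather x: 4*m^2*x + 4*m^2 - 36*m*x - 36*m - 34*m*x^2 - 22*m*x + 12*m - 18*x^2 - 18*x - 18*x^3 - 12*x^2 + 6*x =4*m^2 - 24*m - 18*x^3 + x^2*(-34*m - 30) + x*(4*m^2 - 58*m - 12)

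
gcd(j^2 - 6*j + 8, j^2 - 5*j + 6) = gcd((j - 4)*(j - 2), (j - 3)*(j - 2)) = j - 2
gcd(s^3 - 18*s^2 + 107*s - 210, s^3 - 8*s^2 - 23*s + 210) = s^2 - 13*s + 42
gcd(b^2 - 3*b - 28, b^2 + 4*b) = b + 4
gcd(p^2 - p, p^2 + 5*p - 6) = p - 1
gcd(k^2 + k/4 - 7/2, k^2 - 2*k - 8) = k + 2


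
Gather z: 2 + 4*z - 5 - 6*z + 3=-2*z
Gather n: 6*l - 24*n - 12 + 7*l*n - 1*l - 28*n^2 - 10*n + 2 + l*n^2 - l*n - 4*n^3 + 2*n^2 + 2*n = 5*l - 4*n^3 + n^2*(l - 26) + n*(6*l - 32) - 10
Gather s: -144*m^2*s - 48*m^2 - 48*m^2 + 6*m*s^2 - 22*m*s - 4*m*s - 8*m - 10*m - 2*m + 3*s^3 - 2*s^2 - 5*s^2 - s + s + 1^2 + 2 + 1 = -96*m^2 - 20*m + 3*s^3 + s^2*(6*m - 7) + s*(-144*m^2 - 26*m) + 4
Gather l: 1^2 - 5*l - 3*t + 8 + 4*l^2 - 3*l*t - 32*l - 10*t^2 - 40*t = 4*l^2 + l*(-3*t - 37) - 10*t^2 - 43*t + 9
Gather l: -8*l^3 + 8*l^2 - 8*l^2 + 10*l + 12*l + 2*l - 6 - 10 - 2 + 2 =-8*l^3 + 24*l - 16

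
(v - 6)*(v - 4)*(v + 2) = v^3 - 8*v^2 + 4*v + 48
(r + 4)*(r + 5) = r^2 + 9*r + 20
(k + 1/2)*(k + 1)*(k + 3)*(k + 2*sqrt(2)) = k^4 + 2*sqrt(2)*k^3 + 9*k^3/2 + 5*k^2 + 9*sqrt(2)*k^2 + 3*k/2 + 10*sqrt(2)*k + 3*sqrt(2)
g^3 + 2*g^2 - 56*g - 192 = (g - 8)*(g + 4)*(g + 6)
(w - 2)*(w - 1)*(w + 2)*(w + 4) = w^4 + 3*w^3 - 8*w^2 - 12*w + 16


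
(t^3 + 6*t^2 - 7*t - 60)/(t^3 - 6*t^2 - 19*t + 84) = (t + 5)/(t - 7)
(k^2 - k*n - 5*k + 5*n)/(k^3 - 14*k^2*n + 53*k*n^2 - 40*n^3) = (k - 5)/(k^2 - 13*k*n + 40*n^2)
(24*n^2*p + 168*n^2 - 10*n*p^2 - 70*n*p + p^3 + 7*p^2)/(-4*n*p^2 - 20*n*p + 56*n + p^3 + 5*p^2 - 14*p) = (-6*n + p)/(p - 2)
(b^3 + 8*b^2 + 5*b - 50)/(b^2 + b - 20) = (b^2 + 3*b - 10)/(b - 4)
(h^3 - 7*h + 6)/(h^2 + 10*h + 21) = (h^2 - 3*h + 2)/(h + 7)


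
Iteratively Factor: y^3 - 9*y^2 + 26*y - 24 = (y - 3)*(y^2 - 6*y + 8) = (y - 4)*(y - 3)*(y - 2)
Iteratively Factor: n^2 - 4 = (n + 2)*(n - 2)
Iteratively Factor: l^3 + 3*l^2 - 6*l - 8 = (l - 2)*(l^2 + 5*l + 4) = (l - 2)*(l + 4)*(l + 1)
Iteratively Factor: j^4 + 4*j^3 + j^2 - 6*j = (j - 1)*(j^3 + 5*j^2 + 6*j) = j*(j - 1)*(j^2 + 5*j + 6) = j*(j - 1)*(j + 3)*(j + 2)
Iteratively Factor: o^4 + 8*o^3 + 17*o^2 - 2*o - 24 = (o + 2)*(o^3 + 6*o^2 + 5*o - 12) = (o + 2)*(o + 3)*(o^2 + 3*o - 4) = (o + 2)*(o + 3)*(o + 4)*(o - 1)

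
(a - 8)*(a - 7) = a^2 - 15*a + 56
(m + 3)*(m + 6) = m^2 + 9*m + 18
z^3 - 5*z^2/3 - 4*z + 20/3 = (z - 2)*(z - 5/3)*(z + 2)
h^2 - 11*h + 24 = (h - 8)*(h - 3)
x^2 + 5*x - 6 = (x - 1)*(x + 6)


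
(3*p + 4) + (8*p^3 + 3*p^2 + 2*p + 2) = 8*p^3 + 3*p^2 + 5*p + 6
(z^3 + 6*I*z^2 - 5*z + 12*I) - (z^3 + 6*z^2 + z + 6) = -6*z^2 + 6*I*z^2 - 6*z - 6 + 12*I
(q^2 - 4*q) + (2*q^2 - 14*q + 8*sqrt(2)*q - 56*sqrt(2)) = 3*q^2 - 18*q + 8*sqrt(2)*q - 56*sqrt(2)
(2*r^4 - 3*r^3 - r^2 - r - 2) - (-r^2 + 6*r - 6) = 2*r^4 - 3*r^3 - 7*r + 4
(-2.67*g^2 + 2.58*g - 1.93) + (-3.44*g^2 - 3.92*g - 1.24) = -6.11*g^2 - 1.34*g - 3.17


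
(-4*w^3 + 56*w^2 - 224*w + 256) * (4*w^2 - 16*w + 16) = -16*w^5 + 288*w^4 - 1856*w^3 + 5504*w^2 - 7680*w + 4096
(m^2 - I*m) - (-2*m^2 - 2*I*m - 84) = 3*m^2 + I*m + 84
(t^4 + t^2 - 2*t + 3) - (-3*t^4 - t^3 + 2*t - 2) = 4*t^4 + t^3 + t^2 - 4*t + 5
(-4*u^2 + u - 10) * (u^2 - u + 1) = -4*u^4 + 5*u^3 - 15*u^2 + 11*u - 10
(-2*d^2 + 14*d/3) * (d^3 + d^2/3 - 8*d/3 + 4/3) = -2*d^5 + 4*d^4 + 62*d^3/9 - 136*d^2/9 + 56*d/9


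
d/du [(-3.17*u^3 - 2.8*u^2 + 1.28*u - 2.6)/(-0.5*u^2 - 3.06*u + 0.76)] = (1.585*u^4 + 19.4004*u^3 + 1.9804*u^2 - 6.856*u - 6.9832)/(0.25*u^4 + 3.06*u^3 + 8.6036*u^2 - 4.6512*u + 0.5776)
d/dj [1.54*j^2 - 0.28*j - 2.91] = 3.08*j - 0.28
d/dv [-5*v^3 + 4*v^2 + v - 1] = -15*v^2 + 8*v + 1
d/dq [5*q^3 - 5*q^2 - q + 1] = 15*q^2 - 10*q - 1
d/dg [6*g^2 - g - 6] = 12*g - 1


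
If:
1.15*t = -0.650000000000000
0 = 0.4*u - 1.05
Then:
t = -0.57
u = 2.62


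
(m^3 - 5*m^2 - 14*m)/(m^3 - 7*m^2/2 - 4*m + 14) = 2*m*(m - 7)/(2*m^2 - 11*m + 14)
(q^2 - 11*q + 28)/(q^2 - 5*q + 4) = (q - 7)/(q - 1)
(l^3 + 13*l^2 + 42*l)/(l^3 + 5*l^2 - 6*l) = (l + 7)/(l - 1)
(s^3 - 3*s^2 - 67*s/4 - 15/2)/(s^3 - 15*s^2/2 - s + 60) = (s + 1/2)/(s - 4)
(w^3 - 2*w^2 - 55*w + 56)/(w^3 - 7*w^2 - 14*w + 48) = (w^2 + 6*w - 7)/(w^2 + w - 6)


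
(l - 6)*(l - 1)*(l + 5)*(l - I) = l^4 - 2*l^3 - I*l^3 - 29*l^2 + 2*I*l^2 + 30*l + 29*I*l - 30*I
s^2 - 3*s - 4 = (s - 4)*(s + 1)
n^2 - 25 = (n - 5)*(n + 5)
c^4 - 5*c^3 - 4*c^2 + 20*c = c*(c - 5)*(c - 2)*(c + 2)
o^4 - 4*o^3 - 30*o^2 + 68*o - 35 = (o - 7)*(o - 1)^2*(o + 5)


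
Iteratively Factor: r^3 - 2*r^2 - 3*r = (r + 1)*(r^2 - 3*r) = r*(r + 1)*(r - 3)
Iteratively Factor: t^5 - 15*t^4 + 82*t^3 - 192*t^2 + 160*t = (t - 4)*(t^4 - 11*t^3 + 38*t^2 - 40*t) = (t - 5)*(t - 4)*(t^3 - 6*t^2 + 8*t) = (t - 5)*(t - 4)*(t - 2)*(t^2 - 4*t) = t*(t - 5)*(t - 4)*(t - 2)*(t - 4)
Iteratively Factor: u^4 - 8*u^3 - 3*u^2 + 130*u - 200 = (u - 5)*(u^3 - 3*u^2 - 18*u + 40) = (u - 5)^2*(u^2 + 2*u - 8) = (u - 5)^2*(u - 2)*(u + 4)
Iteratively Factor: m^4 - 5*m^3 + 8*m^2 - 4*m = (m - 2)*(m^3 - 3*m^2 + 2*m) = (m - 2)^2*(m^2 - m) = m*(m - 2)^2*(m - 1)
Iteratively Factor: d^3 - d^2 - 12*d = (d + 3)*(d^2 - 4*d) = d*(d + 3)*(d - 4)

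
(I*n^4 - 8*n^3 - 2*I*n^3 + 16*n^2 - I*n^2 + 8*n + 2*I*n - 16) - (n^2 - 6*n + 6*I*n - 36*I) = I*n^4 - 8*n^3 - 2*I*n^3 + 15*n^2 - I*n^2 + 14*n - 4*I*n - 16 + 36*I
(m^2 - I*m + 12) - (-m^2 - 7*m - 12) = 2*m^2 + 7*m - I*m + 24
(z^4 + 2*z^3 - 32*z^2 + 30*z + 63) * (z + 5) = z^5 + 7*z^4 - 22*z^3 - 130*z^2 + 213*z + 315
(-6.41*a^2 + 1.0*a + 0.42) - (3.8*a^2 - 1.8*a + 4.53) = -10.21*a^2 + 2.8*a - 4.11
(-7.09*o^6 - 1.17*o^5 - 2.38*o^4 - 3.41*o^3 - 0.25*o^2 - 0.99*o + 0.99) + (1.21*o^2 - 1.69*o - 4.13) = -7.09*o^6 - 1.17*o^5 - 2.38*o^4 - 3.41*o^3 + 0.96*o^2 - 2.68*o - 3.14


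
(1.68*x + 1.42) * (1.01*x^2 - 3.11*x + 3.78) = 1.6968*x^3 - 3.7906*x^2 + 1.9342*x + 5.3676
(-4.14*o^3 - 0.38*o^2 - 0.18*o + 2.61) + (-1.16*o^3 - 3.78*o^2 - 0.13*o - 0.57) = -5.3*o^3 - 4.16*o^2 - 0.31*o + 2.04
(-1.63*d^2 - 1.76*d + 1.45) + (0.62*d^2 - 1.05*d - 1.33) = -1.01*d^2 - 2.81*d + 0.12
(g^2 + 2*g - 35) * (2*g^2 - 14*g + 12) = 2*g^4 - 10*g^3 - 86*g^2 + 514*g - 420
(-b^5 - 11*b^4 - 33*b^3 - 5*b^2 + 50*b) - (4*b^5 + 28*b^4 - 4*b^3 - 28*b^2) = -5*b^5 - 39*b^4 - 29*b^3 + 23*b^2 + 50*b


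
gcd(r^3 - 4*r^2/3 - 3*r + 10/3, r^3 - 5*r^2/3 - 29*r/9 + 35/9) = r^2 + 2*r/3 - 5/3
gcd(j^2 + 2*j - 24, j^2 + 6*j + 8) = 1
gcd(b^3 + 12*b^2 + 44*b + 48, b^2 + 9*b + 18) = b + 6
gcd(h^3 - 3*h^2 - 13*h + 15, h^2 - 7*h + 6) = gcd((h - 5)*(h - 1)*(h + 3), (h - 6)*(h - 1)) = h - 1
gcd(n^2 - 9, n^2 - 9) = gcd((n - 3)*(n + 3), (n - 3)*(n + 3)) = n^2 - 9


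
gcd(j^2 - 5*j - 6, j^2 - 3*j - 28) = 1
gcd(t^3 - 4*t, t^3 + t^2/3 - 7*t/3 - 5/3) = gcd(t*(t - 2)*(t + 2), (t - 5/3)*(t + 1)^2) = 1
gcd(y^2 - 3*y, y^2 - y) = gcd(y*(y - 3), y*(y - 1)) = y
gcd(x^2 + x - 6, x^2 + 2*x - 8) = x - 2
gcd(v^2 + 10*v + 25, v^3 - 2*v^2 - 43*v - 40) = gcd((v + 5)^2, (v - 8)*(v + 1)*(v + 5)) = v + 5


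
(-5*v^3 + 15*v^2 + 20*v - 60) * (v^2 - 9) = -5*v^5 + 15*v^4 + 65*v^3 - 195*v^2 - 180*v + 540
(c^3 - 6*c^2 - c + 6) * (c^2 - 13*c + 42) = c^5 - 19*c^4 + 119*c^3 - 233*c^2 - 120*c + 252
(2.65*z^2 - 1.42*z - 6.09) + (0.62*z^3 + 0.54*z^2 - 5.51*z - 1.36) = 0.62*z^3 + 3.19*z^2 - 6.93*z - 7.45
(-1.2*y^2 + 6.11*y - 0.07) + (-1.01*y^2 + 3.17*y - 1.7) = -2.21*y^2 + 9.28*y - 1.77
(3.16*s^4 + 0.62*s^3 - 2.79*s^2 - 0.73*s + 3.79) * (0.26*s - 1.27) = 0.8216*s^5 - 3.852*s^4 - 1.5128*s^3 + 3.3535*s^2 + 1.9125*s - 4.8133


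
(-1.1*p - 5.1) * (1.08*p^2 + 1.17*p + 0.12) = -1.188*p^3 - 6.795*p^2 - 6.099*p - 0.612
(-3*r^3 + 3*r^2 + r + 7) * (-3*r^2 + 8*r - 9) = 9*r^5 - 33*r^4 + 48*r^3 - 40*r^2 + 47*r - 63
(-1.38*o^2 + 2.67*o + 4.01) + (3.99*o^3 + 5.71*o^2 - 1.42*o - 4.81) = 3.99*o^3 + 4.33*o^2 + 1.25*o - 0.8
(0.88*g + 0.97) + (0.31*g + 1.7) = 1.19*g + 2.67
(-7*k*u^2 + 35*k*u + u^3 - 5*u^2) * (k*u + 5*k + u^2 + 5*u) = -7*k^2*u^3 + 175*k^2*u - 6*k*u^4 + 150*k*u^2 + u^5 - 25*u^3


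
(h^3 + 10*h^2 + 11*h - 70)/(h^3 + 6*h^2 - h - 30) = (h + 7)/(h + 3)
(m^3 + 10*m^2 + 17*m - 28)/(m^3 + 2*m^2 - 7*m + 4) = (m + 7)/(m - 1)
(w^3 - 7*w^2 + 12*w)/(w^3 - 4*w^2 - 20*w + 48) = w*(w^2 - 7*w + 12)/(w^3 - 4*w^2 - 20*w + 48)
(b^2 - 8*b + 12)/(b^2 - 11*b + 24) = (b^2 - 8*b + 12)/(b^2 - 11*b + 24)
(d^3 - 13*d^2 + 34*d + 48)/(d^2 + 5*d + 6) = (d^3 - 13*d^2 + 34*d + 48)/(d^2 + 5*d + 6)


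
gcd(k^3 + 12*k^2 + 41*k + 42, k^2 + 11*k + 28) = k + 7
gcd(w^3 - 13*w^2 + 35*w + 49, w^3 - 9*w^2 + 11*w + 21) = w^2 - 6*w - 7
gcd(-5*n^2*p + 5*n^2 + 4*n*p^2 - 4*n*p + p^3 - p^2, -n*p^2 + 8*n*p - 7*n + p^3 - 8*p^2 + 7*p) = -n*p + n + p^2 - p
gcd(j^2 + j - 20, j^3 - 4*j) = 1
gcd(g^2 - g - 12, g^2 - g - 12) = g^2 - g - 12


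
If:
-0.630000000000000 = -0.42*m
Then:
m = 1.50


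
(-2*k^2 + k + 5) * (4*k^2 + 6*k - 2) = -8*k^4 - 8*k^3 + 30*k^2 + 28*k - 10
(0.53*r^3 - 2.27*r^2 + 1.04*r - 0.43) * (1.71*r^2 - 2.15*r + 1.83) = 0.9063*r^5 - 5.0212*r^4 + 7.6288*r^3 - 7.1254*r^2 + 2.8277*r - 0.7869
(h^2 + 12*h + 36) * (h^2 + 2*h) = h^4 + 14*h^3 + 60*h^2 + 72*h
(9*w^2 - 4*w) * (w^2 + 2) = 9*w^4 - 4*w^3 + 18*w^2 - 8*w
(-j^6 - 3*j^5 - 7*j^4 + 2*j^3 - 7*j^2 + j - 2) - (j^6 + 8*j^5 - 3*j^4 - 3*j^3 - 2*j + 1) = -2*j^6 - 11*j^5 - 4*j^4 + 5*j^3 - 7*j^2 + 3*j - 3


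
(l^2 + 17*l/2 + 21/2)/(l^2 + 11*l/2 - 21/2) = (2*l + 3)/(2*l - 3)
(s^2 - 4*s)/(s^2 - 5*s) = (s - 4)/(s - 5)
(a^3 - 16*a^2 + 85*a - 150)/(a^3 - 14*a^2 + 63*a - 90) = (a - 5)/(a - 3)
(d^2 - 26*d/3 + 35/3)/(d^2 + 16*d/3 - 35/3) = (d - 7)/(d + 7)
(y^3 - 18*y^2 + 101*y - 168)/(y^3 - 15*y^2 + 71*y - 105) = (y - 8)/(y - 5)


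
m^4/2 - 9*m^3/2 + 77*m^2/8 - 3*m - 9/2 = (m/2 + 1/4)*(m - 6)*(m - 2)*(m - 3/2)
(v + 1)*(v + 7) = v^2 + 8*v + 7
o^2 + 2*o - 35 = (o - 5)*(o + 7)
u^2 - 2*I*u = u*(u - 2*I)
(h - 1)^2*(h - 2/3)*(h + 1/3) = h^4 - 7*h^3/3 + 13*h^2/9 + h/9 - 2/9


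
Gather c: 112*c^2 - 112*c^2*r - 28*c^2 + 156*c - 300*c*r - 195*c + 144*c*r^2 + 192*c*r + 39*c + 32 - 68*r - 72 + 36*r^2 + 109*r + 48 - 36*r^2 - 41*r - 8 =c^2*(84 - 112*r) + c*(144*r^2 - 108*r)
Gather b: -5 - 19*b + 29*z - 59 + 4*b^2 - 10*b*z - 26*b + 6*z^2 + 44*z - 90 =4*b^2 + b*(-10*z - 45) + 6*z^2 + 73*z - 154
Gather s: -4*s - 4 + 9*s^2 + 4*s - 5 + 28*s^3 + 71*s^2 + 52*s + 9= 28*s^3 + 80*s^2 + 52*s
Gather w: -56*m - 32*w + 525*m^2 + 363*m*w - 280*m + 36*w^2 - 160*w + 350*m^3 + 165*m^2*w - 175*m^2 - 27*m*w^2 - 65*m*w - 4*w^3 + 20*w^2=350*m^3 + 350*m^2 - 336*m - 4*w^3 + w^2*(56 - 27*m) + w*(165*m^2 + 298*m - 192)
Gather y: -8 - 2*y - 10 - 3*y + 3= -5*y - 15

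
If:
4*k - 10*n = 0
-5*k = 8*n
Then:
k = 0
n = 0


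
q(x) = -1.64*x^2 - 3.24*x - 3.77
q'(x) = -3.28*x - 3.24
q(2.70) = -24.47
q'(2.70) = -12.10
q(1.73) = -14.28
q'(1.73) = -8.91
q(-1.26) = -2.29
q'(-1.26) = 0.89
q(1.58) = -12.98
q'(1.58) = -8.42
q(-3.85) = -15.60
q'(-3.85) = 9.39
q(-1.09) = -2.19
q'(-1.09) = 0.34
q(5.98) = -81.79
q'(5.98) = -22.85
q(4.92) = -59.41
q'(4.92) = -19.38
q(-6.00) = -43.37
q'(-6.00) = 16.44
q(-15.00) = -324.17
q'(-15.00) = 45.96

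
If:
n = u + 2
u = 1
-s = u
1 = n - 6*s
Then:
No Solution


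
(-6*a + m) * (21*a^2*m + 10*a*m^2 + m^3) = -126*a^3*m - 39*a^2*m^2 + 4*a*m^3 + m^4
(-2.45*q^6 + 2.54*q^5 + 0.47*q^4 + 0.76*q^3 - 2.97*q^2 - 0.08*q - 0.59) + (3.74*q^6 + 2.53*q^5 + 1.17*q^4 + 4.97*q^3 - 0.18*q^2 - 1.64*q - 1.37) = 1.29*q^6 + 5.07*q^5 + 1.64*q^4 + 5.73*q^3 - 3.15*q^2 - 1.72*q - 1.96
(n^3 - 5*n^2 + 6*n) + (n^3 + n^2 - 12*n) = 2*n^3 - 4*n^2 - 6*n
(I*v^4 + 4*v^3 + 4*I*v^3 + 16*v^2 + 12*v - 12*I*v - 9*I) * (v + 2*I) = I*v^5 + 2*v^4 + 4*I*v^4 + 8*v^3 + 8*I*v^3 + 12*v^2 + 20*I*v^2 + 24*v + 15*I*v + 18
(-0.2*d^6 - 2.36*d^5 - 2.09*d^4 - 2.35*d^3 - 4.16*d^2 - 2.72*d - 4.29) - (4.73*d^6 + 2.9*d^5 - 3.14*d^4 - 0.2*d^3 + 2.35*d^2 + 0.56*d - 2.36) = -4.93*d^6 - 5.26*d^5 + 1.05*d^4 - 2.15*d^3 - 6.51*d^2 - 3.28*d - 1.93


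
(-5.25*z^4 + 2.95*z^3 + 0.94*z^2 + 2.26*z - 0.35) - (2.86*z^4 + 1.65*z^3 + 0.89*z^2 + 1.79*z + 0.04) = -8.11*z^4 + 1.3*z^3 + 0.0499999999999999*z^2 + 0.47*z - 0.39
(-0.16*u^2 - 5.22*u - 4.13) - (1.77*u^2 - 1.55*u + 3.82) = -1.93*u^2 - 3.67*u - 7.95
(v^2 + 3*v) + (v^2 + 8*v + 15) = 2*v^2 + 11*v + 15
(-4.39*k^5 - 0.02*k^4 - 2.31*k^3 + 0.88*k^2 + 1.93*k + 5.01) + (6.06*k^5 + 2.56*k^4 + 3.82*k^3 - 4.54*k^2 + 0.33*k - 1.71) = 1.67*k^5 + 2.54*k^4 + 1.51*k^3 - 3.66*k^2 + 2.26*k + 3.3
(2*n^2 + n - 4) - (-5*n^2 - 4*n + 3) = 7*n^2 + 5*n - 7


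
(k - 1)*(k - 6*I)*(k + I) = k^3 - k^2 - 5*I*k^2 + 6*k + 5*I*k - 6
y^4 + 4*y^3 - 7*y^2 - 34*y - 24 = (y - 3)*(y + 1)*(y + 2)*(y + 4)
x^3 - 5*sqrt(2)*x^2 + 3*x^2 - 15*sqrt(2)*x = x*(x + 3)*(x - 5*sqrt(2))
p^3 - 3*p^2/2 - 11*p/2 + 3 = (p - 3)*(p - 1/2)*(p + 2)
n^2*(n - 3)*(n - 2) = n^4 - 5*n^3 + 6*n^2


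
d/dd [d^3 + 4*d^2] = d*(3*d + 8)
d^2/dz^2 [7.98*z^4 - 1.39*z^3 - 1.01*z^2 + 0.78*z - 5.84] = 95.76*z^2 - 8.34*z - 2.02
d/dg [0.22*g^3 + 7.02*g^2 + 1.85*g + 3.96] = 0.66*g^2 + 14.04*g + 1.85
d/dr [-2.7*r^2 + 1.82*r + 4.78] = 1.82 - 5.4*r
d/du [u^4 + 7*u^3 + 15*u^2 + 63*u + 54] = 4*u^3 + 21*u^2 + 30*u + 63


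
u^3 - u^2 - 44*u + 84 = (u - 6)*(u - 2)*(u + 7)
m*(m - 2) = m^2 - 2*m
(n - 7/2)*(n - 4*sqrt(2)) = n^2 - 4*sqrt(2)*n - 7*n/2 + 14*sqrt(2)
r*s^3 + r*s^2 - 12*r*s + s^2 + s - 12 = (s - 3)*(s + 4)*(r*s + 1)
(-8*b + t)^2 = 64*b^2 - 16*b*t + t^2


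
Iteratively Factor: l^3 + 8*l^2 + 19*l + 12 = (l + 3)*(l^2 + 5*l + 4) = (l + 1)*(l + 3)*(l + 4)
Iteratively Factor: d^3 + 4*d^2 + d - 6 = (d + 3)*(d^2 + d - 2) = (d - 1)*(d + 3)*(d + 2)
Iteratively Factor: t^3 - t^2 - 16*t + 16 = (t - 1)*(t^2 - 16) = (t - 1)*(t + 4)*(t - 4)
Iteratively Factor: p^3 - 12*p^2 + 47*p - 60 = (p - 3)*(p^2 - 9*p + 20) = (p - 4)*(p - 3)*(p - 5)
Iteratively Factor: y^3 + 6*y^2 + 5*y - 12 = (y + 4)*(y^2 + 2*y - 3) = (y - 1)*(y + 4)*(y + 3)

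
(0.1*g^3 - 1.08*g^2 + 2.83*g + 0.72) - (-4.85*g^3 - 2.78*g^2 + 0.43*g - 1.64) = 4.95*g^3 + 1.7*g^2 + 2.4*g + 2.36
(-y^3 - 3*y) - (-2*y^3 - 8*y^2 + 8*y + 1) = y^3 + 8*y^2 - 11*y - 1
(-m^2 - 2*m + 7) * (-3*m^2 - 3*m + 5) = 3*m^4 + 9*m^3 - 20*m^2 - 31*m + 35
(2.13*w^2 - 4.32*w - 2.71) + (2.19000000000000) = 2.13*w^2 - 4.32*w - 0.52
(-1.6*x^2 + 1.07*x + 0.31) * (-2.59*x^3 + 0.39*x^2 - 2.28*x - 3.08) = 4.144*x^5 - 3.3953*x^4 + 3.2624*x^3 + 2.6093*x^2 - 4.0024*x - 0.9548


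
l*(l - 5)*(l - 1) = l^3 - 6*l^2 + 5*l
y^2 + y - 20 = (y - 4)*(y + 5)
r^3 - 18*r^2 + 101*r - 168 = (r - 8)*(r - 7)*(r - 3)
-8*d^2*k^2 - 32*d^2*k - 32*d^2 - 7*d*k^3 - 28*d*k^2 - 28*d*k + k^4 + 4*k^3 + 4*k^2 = (-8*d + k)*(d + k)*(k + 2)^2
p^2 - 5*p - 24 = (p - 8)*(p + 3)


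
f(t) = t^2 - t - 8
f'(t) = 2*t - 1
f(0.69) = -8.21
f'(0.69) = 0.38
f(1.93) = -6.21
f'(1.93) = 2.86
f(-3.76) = 9.90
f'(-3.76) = -8.52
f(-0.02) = -7.98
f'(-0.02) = -1.04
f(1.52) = -7.21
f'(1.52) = 2.04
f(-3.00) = 4.00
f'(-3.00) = -7.00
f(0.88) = -8.11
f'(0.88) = 0.76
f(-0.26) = -7.67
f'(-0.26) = -1.52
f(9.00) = 64.00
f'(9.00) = 17.00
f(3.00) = -2.00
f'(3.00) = 5.00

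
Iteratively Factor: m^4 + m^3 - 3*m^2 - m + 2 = (m - 1)*(m^3 + 2*m^2 - m - 2) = (m - 1)*(m + 2)*(m^2 - 1) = (m - 1)*(m + 1)*(m + 2)*(m - 1)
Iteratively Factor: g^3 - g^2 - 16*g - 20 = (g + 2)*(g^2 - 3*g - 10) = (g + 2)^2*(g - 5)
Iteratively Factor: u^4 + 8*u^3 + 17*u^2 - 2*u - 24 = (u + 4)*(u^3 + 4*u^2 + u - 6) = (u + 2)*(u + 4)*(u^2 + 2*u - 3) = (u - 1)*(u + 2)*(u + 4)*(u + 3)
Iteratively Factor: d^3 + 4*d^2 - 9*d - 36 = (d + 3)*(d^2 + d - 12) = (d - 3)*(d + 3)*(d + 4)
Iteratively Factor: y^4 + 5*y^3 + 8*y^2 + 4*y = (y + 1)*(y^3 + 4*y^2 + 4*y) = (y + 1)*(y + 2)*(y^2 + 2*y) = y*(y + 1)*(y + 2)*(y + 2)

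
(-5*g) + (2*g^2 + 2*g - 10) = 2*g^2 - 3*g - 10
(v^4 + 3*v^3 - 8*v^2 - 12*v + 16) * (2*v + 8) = 2*v^5 + 14*v^4 + 8*v^3 - 88*v^2 - 64*v + 128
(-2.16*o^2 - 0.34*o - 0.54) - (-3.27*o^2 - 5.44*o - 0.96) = 1.11*o^2 + 5.1*o + 0.42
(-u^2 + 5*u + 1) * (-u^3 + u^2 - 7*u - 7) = u^5 - 6*u^4 + 11*u^3 - 27*u^2 - 42*u - 7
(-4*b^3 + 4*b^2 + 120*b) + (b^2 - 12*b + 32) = -4*b^3 + 5*b^2 + 108*b + 32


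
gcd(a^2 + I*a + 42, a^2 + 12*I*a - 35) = a + 7*I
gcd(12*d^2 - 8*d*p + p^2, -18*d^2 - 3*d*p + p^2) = -6*d + p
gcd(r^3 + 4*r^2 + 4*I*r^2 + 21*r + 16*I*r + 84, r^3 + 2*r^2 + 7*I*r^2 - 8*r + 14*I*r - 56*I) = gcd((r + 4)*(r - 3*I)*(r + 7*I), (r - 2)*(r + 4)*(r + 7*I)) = r^2 + r*(4 + 7*I) + 28*I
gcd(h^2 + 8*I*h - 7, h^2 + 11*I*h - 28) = h + 7*I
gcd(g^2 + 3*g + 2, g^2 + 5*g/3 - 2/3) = g + 2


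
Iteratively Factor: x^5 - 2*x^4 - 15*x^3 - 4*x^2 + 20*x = (x + 2)*(x^4 - 4*x^3 - 7*x^2 + 10*x) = (x - 5)*(x + 2)*(x^3 + x^2 - 2*x) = (x - 5)*(x + 2)^2*(x^2 - x) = x*(x - 5)*(x + 2)^2*(x - 1)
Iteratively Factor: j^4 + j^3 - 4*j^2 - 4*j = (j)*(j^3 + j^2 - 4*j - 4) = j*(j - 2)*(j^2 + 3*j + 2) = j*(j - 2)*(j + 1)*(j + 2)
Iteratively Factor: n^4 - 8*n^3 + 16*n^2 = (n)*(n^3 - 8*n^2 + 16*n) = n*(n - 4)*(n^2 - 4*n) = n*(n - 4)^2*(n)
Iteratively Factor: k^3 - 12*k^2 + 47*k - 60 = (k - 5)*(k^2 - 7*k + 12) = (k - 5)*(k - 3)*(k - 4)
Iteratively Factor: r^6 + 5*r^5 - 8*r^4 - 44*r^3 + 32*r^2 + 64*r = (r - 2)*(r^5 + 7*r^4 + 6*r^3 - 32*r^2 - 32*r) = (r - 2)*(r + 4)*(r^4 + 3*r^3 - 6*r^2 - 8*r) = r*(r - 2)*(r + 4)*(r^3 + 3*r^2 - 6*r - 8) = r*(r - 2)*(r + 1)*(r + 4)*(r^2 + 2*r - 8) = r*(r - 2)^2*(r + 1)*(r + 4)*(r + 4)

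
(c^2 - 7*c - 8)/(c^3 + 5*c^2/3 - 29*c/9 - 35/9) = 9*(c - 8)/(9*c^2 + 6*c - 35)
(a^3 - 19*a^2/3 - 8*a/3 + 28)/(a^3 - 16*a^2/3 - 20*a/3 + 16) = (3*a - 7)/(3*a - 4)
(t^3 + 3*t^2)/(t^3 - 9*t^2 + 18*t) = t*(t + 3)/(t^2 - 9*t + 18)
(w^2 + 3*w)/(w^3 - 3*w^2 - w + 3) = w*(w + 3)/(w^3 - 3*w^2 - w + 3)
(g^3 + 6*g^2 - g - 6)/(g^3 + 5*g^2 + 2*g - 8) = (g^2 + 7*g + 6)/(g^2 + 6*g + 8)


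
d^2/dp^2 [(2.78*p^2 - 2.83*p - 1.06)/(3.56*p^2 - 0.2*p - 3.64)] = (-67.7738560000001*p^3 + 135.542016*p^2 - 215.505312*p + 50.231648)/(45.118016*p^6 - 7.60416*p^5 - 137.968512*p^4 + 15.54208*p^3 + 141.068928*p^2 - 7.94976*p - 48.228544)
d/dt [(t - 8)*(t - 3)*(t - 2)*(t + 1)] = 4*t^3 - 36*t^2 + 66*t - 2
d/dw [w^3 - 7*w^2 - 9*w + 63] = 3*w^2 - 14*w - 9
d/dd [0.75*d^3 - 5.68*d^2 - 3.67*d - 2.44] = 2.25*d^2 - 11.36*d - 3.67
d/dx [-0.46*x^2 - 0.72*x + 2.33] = -0.92*x - 0.72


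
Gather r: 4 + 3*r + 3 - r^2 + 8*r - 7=-r^2 + 11*r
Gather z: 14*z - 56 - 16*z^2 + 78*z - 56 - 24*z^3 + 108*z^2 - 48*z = -24*z^3 + 92*z^2 + 44*z - 112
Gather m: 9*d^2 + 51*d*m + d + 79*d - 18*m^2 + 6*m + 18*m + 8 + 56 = 9*d^2 + 80*d - 18*m^2 + m*(51*d + 24) + 64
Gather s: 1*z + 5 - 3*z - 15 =-2*z - 10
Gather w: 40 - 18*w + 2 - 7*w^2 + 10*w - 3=-7*w^2 - 8*w + 39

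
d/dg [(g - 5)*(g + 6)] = 2*g + 1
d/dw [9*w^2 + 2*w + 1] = 18*w + 2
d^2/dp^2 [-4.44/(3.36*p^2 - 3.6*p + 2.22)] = (100.251648*p^2 - 107.41248*p - 4.44*(6.72*p - 3.6)*(13.44*p - 7.2) + 66.237696)/(3.36*p^2 - 3.6*p + 2.22)^3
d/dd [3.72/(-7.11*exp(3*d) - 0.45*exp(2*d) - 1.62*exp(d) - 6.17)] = (79.3476*exp(2*d) + 3.348*exp(d) + 6.0264)*exp(d)/(7.11*exp(3*d) + 0.45*exp(2*d) + 1.62*exp(d) + 6.17)^2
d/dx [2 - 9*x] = -9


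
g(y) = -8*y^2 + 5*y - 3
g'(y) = 5 - 16*y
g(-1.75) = -36.25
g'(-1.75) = 33.00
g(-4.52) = -189.04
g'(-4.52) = 77.32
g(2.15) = -29.23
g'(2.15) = -29.40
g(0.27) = -2.23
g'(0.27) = 0.68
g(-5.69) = -290.46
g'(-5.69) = 96.04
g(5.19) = -192.54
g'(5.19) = -78.04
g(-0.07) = -3.39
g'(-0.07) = 6.12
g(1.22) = -8.81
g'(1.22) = -14.52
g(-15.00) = -1878.00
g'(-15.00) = 245.00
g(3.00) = -60.00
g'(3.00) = -43.00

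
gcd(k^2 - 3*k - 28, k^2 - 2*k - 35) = k - 7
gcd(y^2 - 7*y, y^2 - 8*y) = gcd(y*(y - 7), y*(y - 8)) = y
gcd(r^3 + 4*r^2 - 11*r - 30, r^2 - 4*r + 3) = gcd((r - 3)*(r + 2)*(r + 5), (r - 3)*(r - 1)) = r - 3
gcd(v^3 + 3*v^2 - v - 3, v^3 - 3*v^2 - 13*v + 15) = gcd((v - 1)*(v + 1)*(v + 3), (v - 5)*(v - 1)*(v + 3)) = v^2 + 2*v - 3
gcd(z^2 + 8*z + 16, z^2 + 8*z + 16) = z^2 + 8*z + 16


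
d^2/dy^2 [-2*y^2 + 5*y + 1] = -4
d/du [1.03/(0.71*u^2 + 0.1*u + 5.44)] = (-1.4626*u - 0.103)/(0.71*u^2 + 0.1*u + 5.44)^2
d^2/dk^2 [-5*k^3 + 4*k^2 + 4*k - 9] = 8 - 30*k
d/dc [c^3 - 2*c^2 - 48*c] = 3*c^2 - 4*c - 48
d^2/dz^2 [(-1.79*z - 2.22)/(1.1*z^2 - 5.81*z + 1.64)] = (-(1.79*z + 2.22)*(2.2*z - 5.81)*(4.4*z - 11.62) + (11.814*z - 15.9158)*(1.1*z^2 - 5.81*z + 1.64))/(1.1*z^2 - 5.81*z + 1.64)^3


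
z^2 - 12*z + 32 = (z - 8)*(z - 4)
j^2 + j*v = j*(j + v)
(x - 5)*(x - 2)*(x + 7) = x^3 - 39*x + 70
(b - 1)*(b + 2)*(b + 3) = b^3 + 4*b^2 + b - 6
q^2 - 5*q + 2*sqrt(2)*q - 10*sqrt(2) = (q - 5)*(q + 2*sqrt(2))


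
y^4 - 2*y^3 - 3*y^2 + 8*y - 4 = (y - 2)*(y - 1)^2*(y + 2)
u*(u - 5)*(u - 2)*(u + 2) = u^4 - 5*u^3 - 4*u^2 + 20*u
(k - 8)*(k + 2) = k^2 - 6*k - 16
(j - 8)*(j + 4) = j^2 - 4*j - 32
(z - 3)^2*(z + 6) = z^3 - 27*z + 54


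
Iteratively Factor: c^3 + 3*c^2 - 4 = (c + 2)*(c^2 + c - 2) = (c + 2)^2*(c - 1)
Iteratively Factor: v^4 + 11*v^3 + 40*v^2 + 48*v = (v + 4)*(v^3 + 7*v^2 + 12*v) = (v + 3)*(v + 4)*(v^2 + 4*v) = v*(v + 3)*(v + 4)*(v + 4)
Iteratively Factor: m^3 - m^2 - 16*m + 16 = (m - 4)*(m^2 + 3*m - 4) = (m - 4)*(m - 1)*(m + 4)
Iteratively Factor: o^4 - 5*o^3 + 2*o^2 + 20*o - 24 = (o - 3)*(o^3 - 2*o^2 - 4*o + 8) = (o - 3)*(o - 2)*(o^2 - 4) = (o - 3)*(o - 2)^2*(o + 2)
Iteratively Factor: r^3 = (r)*(r^2) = r^2*(r)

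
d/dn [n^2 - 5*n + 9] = 2*n - 5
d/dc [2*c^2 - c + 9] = 4*c - 1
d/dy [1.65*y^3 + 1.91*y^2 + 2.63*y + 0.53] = 4.95*y^2 + 3.82*y + 2.63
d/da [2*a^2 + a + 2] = 4*a + 1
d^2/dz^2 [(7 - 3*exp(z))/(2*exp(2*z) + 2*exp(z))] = (-3*exp(3*z) + 31*exp(2*z) + 21*exp(z) + 7)*exp(-z)/(2*(exp(3*z) + 3*exp(2*z) + 3*exp(z) + 1))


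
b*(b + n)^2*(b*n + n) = b^4*n + 2*b^3*n^2 + b^3*n + b^2*n^3 + 2*b^2*n^2 + b*n^3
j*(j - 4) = j^2 - 4*j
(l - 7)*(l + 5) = l^2 - 2*l - 35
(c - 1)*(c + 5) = c^2 + 4*c - 5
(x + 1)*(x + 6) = x^2 + 7*x + 6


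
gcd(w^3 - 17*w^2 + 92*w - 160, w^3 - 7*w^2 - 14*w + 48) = w - 8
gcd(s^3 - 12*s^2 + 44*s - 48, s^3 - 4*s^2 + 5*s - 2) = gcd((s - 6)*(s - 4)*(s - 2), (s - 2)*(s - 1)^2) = s - 2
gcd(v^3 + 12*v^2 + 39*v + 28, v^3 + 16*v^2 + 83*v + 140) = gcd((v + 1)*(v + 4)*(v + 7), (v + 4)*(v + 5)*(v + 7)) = v^2 + 11*v + 28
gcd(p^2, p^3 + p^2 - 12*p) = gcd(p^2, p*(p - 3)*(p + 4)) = p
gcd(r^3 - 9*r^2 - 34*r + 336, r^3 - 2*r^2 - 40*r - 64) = r - 8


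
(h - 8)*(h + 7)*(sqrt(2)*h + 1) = sqrt(2)*h^3 - sqrt(2)*h^2 + h^2 - 56*sqrt(2)*h - h - 56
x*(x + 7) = x^2 + 7*x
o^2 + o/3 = o*(o + 1/3)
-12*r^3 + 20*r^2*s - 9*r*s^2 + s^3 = (-6*r + s)*(-2*r + s)*(-r + s)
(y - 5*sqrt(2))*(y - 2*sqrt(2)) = y^2 - 7*sqrt(2)*y + 20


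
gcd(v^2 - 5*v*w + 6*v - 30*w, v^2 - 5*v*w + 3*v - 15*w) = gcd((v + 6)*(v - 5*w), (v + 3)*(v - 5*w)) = v - 5*w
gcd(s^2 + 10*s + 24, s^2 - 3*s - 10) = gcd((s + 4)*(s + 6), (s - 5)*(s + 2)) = 1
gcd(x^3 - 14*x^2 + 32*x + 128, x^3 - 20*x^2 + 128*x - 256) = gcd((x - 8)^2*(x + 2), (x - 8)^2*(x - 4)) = x^2 - 16*x + 64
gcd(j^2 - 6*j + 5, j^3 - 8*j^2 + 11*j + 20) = j - 5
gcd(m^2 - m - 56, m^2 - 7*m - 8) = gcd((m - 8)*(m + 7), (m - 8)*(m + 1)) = m - 8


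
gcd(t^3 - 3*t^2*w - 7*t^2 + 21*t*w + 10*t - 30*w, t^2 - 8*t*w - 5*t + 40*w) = t - 5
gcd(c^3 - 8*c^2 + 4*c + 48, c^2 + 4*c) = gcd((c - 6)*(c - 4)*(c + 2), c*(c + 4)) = 1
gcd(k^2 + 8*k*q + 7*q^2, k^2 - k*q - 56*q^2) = k + 7*q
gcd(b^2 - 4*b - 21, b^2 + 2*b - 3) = b + 3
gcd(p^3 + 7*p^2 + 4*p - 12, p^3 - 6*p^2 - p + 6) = p - 1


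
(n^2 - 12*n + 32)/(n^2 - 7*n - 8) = (n - 4)/(n + 1)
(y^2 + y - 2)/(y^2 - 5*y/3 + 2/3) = 3*(y + 2)/(3*y - 2)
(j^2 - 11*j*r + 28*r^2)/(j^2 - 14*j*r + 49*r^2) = (-j + 4*r)/(-j + 7*r)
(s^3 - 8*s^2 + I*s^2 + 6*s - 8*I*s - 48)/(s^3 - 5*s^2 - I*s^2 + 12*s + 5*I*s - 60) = (s^2 - 2*s*(4 + I) + 16*I)/(s^2 - s*(5 + 4*I) + 20*I)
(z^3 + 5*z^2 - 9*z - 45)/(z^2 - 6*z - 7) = (-z^3 - 5*z^2 + 9*z + 45)/(-z^2 + 6*z + 7)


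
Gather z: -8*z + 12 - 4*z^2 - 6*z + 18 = -4*z^2 - 14*z + 30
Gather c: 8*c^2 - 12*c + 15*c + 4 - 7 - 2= 8*c^2 + 3*c - 5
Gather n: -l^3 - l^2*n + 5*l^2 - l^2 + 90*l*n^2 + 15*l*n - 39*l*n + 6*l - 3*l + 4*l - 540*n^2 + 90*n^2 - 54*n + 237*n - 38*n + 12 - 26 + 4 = -l^3 + 4*l^2 + 7*l + n^2*(90*l - 450) + n*(-l^2 - 24*l + 145) - 10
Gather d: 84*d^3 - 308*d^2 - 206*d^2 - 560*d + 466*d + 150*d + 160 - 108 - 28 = 84*d^3 - 514*d^2 + 56*d + 24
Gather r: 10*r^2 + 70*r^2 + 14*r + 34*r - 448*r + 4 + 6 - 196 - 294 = 80*r^2 - 400*r - 480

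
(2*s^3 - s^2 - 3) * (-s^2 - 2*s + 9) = -2*s^5 - 3*s^4 + 20*s^3 - 6*s^2 + 6*s - 27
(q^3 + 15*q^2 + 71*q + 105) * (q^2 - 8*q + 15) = q^5 + 7*q^4 - 34*q^3 - 238*q^2 + 225*q + 1575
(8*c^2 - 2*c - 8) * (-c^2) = -8*c^4 + 2*c^3 + 8*c^2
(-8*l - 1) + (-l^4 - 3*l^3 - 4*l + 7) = -l^4 - 3*l^3 - 12*l + 6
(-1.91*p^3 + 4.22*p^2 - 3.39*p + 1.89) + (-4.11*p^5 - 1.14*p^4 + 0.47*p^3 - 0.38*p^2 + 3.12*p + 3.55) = -4.11*p^5 - 1.14*p^4 - 1.44*p^3 + 3.84*p^2 - 0.27*p + 5.44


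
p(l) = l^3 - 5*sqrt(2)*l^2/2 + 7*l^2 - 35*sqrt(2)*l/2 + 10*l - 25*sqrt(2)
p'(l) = 3*l^2 - 5*sqrt(2)*l + 14*l - 35*sqrt(2)/2 + 10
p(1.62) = -45.90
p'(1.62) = 4.35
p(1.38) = -46.48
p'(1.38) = 0.53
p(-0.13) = -33.38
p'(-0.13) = -15.60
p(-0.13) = -33.38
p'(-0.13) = -15.60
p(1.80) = -44.85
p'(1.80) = 7.44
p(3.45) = -3.94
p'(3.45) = 44.86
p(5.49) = 153.56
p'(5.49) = 113.71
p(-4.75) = 5.70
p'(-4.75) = 20.03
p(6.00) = 216.87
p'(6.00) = 134.82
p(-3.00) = 13.07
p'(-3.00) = -8.54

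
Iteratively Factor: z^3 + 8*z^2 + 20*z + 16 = (z + 4)*(z^2 + 4*z + 4) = (z + 2)*(z + 4)*(z + 2)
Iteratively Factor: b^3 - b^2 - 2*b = (b)*(b^2 - b - 2) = b*(b - 2)*(b + 1)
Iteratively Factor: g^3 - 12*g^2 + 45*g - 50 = (g - 5)*(g^2 - 7*g + 10) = (g - 5)*(g - 2)*(g - 5)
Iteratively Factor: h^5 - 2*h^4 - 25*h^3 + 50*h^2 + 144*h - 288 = (h + 4)*(h^4 - 6*h^3 - h^2 + 54*h - 72) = (h + 3)*(h + 4)*(h^3 - 9*h^2 + 26*h - 24) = (h - 3)*(h + 3)*(h + 4)*(h^2 - 6*h + 8) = (h - 3)*(h - 2)*(h + 3)*(h + 4)*(h - 4)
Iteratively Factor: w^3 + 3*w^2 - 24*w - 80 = (w - 5)*(w^2 + 8*w + 16) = (w - 5)*(w + 4)*(w + 4)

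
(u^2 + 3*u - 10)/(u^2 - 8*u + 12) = (u + 5)/(u - 6)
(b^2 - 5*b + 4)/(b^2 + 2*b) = (b^2 - 5*b + 4)/(b*(b + 2))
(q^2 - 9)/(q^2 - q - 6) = (q + 3)/(q + 2)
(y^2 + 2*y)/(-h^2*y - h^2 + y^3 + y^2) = y*(y + 2)/(-h^2*y - h^2 + y^3 + y^2)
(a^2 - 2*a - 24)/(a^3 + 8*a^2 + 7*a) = (a^2 - 2*a - 24)/(a*(a^2 + 8*a + 7))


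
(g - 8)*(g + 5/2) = g^2 - 11*g/2 - 20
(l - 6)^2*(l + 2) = l^3 - 10*l^2 + 12*l + 72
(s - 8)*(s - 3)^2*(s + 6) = s^4 - 8*s^3 - 27*s^2 + 270*s - 432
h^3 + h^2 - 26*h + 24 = (h - 4)*(h - 1)*(h + 6)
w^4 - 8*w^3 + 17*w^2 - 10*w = w*(w - 5)*(w - 2)*(w - 1)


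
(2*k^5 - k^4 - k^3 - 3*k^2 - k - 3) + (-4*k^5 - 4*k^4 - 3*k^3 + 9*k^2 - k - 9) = -2*k^5 - 5*k^4 - 4*k^3 + 6*k^2 - 2*k - 12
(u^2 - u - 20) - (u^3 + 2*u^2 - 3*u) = -u^3 - u^2 + 2*u - 20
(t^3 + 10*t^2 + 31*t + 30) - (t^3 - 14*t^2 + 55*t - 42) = 24*t^2 - 24*t + 72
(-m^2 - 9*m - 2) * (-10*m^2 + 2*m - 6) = 10*m^4 + 88*m^3 + 8*m^2 + 50*m + 12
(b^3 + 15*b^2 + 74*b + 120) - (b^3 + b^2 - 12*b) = 14*b^2 + 86*b + 120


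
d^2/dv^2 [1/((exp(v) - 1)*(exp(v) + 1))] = 4*(exp(2*v) + 1)*exp(2*v)/(exp(6*v) - 3*exp(4*v) + 3*exp(2*v) - 1)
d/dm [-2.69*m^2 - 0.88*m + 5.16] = -5.38*m - 0.88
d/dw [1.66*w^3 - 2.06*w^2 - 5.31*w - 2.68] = 4.98*w^2 - 4.12*w - 5.31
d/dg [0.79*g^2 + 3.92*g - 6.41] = 1.58*g + 3.92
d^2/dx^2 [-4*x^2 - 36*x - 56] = -8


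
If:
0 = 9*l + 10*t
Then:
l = -10*t/9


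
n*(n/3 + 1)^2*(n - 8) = n^4/9 - 2*n^3/9 - 13*n^2/3 - 8*n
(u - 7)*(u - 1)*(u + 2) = u^3 - 6*u^2 - 9*u + 14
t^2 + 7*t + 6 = (t + 1)*(t + 6)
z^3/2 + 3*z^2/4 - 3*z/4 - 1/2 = (z/2 + 1/4)*(z - 1)*(z + 2)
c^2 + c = c*(c + 1)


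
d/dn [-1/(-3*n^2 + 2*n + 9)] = 2*(1 - 3*n)/(-3*n^2 + 2*n + 9)^2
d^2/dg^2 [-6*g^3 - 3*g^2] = -36*g - 6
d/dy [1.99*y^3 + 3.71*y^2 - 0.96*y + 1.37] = 5.97*y^2 + 7.42*y - 0.96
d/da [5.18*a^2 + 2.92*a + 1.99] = 10.36*a + 2.92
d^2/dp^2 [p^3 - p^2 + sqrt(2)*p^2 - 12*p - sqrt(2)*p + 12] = 6*p - 2 + 2*sqrt(2)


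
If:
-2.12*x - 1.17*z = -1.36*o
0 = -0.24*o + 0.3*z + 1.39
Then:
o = 1.25*z + 5.79166666666667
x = 0.25*z + 3.71540880503145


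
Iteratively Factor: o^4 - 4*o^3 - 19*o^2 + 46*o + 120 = (o + 2)*(o^3 - 6*o^2 - 7*o + 60) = (o + 2)*(o + 3)*(o^2 - 9*o + 20) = (o - 4)*(o + 2)*(o + 3)*(o - 5)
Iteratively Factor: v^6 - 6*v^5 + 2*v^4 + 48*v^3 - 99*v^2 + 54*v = (v - 3)*(v^5 - 3*v^4 - 7*v^3 + 27*v^2 - 18*v) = (v - 3)^2*(v^4 - 7*v^2 + 6*v) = v*(v - 3)^2*(v^3 - 7*v + 6) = v*(v - 3)^2*(v - 2)*(v^2 + 2*v - 3) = v*(v - 3)^2*(v - 2)*(v + 3)*(v - 1)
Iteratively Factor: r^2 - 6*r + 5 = (r - 1)*(r - 5)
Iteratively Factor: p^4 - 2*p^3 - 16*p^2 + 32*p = (p)*(p^3 - 2*p^2 - 16*p + 32) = p*(p - 4)*(p^2 + 2*p - 8) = p*(p - 4)*(p + 4)*(p - 2)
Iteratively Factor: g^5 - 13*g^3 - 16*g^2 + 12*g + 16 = (g + 1)*(g^4 - g^3 - 12*g^2 - 4*g + 16) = (g - 1)*(g + 1)*(g^3 - 12*g - 16) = (g - 1)*(g + 1)*(g + 2)*(g^2 - 2*g - 8) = (g - 4)*(g - 1)*(g + 1)*(g + 2)*(g + 2)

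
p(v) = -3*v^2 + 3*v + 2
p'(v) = 3 - 6*v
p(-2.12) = -17.84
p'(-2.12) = 15.72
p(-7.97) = -212.47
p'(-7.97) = 50.82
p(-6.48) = -143.41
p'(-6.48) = 41.88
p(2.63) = -10.86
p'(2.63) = -12.78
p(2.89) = -14.39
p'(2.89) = -14.34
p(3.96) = -33.16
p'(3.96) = -20.76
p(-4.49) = -71.95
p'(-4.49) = 29.94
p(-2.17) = -18.64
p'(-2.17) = 16.02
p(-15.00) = -718.00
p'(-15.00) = 93.00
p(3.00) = -16.00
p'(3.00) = -15.00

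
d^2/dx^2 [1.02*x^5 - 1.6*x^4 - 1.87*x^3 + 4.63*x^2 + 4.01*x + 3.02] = 20.4*x^3 - 19.2*x^2 - 11.22*x + 9.26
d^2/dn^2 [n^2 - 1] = 2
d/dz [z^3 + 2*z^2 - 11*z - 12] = 3*z^2 + 4*z - 11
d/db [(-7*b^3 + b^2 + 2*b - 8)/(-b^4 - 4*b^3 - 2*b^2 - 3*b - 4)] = (-7*b^6 + 2*b^5 + 24*b^4 + 26*b^3 - 11*b^2 - 40*b - 32)/(b^8 + 8*b^7 + 20*b^6 + 22*b^5 + 36*b^4 + 44*b^3 + 25*b^2 + 24*b + 16)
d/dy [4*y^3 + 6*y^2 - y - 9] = 12*y^2 + 12*y - 1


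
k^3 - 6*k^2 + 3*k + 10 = (k - 5)*(k - 2)*(k + 1)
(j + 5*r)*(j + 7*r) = j^2 + 12*j*r + 35*r^2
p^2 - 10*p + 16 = (p - 8)*(p - 2)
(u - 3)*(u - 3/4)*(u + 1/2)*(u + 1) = u^4 - 9*u^3/4 - 23*u^2/8 + 3*u/2 + 9/8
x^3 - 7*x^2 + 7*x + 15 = (x - 5)*(x - 3)*(x + 1)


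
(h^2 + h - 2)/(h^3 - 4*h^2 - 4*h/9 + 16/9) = 9*(h^2 + h - 2)/(9*h^3 - 36*h^2 - 4*h + 16)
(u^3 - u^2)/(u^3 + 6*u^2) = (u - 1)/(u + 6)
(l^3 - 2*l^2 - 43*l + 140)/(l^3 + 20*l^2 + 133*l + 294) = (l^2 - 9*l + 20)/(l^2 + 13*l + 42)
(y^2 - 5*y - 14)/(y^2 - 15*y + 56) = (y + 2)/(y - 8)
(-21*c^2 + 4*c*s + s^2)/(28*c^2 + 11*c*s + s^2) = (-3*c + s)/(4*c + s)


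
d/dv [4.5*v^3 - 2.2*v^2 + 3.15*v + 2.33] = 13.5*v^2 - 4.4*v + 3.15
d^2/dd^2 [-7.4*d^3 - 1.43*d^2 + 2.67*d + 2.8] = -44.4*d - 2.86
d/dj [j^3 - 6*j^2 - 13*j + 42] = 3*j^2 - 12*j - 13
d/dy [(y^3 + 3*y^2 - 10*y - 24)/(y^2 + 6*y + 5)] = (y^4 + 12*y^3 + 43*y^2 + 78*y + 94)/(y^4 + 12*y^3 + 46*y^2 + 60*y + 25)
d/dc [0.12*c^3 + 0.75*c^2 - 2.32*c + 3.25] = 0.36*c^2 + 1.5*c - 2.32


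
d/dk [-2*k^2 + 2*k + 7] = 2 - 4*k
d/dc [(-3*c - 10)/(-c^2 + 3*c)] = (-3*c^2 - 20*c + 30)/(c^2*(c^2 - 6*c + 9))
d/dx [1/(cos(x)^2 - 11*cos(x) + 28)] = (2*cos(x) - 11)*sin(x)/(cos(x)^2 - 11*cos(x) + 28)^2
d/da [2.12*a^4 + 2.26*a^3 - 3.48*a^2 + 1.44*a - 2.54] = 8.48*a^3 + 6.78*a^2 - 6.96*a + 1.44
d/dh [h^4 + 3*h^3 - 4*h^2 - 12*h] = 4*h^3 + 9*h^2 - 8*h - 12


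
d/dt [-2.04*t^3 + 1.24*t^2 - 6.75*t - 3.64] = -6.12*t^2 + 2.48*t - 6.75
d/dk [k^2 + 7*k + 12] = 2*k + 7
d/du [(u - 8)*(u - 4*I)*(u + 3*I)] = 3*u^2 - 2*u*(8 + I) + 12 + 8*I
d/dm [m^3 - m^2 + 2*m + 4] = 3*m^2 - 2*m + 2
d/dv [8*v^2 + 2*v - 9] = 16*v + 2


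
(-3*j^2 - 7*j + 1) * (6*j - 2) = -18*j^3 - 36*j^2 + 20*j - 2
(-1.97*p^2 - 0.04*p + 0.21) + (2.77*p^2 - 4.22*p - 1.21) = 0.8*p^2 - 4.26*p - 1.0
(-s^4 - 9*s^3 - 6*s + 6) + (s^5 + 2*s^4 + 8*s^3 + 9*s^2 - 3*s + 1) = s^5 + s^4 - s^3 + 9*s^2 - 9*s + 7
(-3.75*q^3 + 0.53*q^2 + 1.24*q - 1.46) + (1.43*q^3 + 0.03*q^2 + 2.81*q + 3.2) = -2.32*q^3 + 0.56*q^2 + 4.05*q + 1.74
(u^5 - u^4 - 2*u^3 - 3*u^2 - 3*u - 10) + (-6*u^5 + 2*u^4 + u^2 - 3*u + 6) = -5*u^5 + u^4 - 2*u^3 - 2*u^2 - 6*u - 4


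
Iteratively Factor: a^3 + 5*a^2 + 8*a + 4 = (a + 2)*(a^2 + 3*a + 2) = (a + 2)^2*(a + 1)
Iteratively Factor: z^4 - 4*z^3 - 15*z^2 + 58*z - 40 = (z - 1)*(z^3 - 3*z^2 - 18*z + 40) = (z - 5)*(z - 1)*(z^2 + 2*z - 8) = (z - 5)*(z - 1)*(z + 4)*(z - 2)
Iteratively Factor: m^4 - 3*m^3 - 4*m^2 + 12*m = (m - 2)*(m^3 - m^2 - 6*m) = (m - 2)*(m + 2)*(m^2 - 3*m) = m*(m - 2)*(m + 2)*(m - 3)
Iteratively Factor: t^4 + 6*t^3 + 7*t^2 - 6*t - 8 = (t + 2)*(t^3 + 4*t^2 - t - 4) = (t - 1)*(t + 2)*(t^2 + 5*t + 4) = (t - 1)*(t + 2)*(t + 4)*(t + 1)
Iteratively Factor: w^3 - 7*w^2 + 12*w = (w - 3)*(w^2 - 4*w) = (w - 4)*(w - 3)*(w)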